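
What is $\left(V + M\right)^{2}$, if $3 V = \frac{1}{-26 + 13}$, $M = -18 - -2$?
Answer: $\frac{390625}{1521} \approx 256.82$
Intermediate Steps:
$M = -16$ ($M = -18 + 2 = -16$)
$V = - \frac{1}{39}$ ($V = \frac{1}{3 \left(-26 + 13\right)} = \frac{1}{3 \left(-13\right)} = \frac{1}{3} \left(- \frac{1}{13}\right) = - \frac{1}{39} \approx -0.025641$)
$\left(V + M\right)^{2} = \left(- \frac{1}{39} - 16\right)^{2} = \left(- \frac{625}{39}\right)^{2} = \frac{390625}{1521}$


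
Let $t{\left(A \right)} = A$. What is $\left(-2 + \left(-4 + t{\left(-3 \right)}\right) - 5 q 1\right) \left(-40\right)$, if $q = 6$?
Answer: $-8320$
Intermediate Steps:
$\left(-2 + \left(-4 + t{\left(-3 \right)}\right) - 5 q 1\right) \left(-40\right) = \left(-2 + \left(-4 - 3\right) \left(-5\right) 6 \cdot 1\right) \left(-40\right) = \left(-2 - 7 \left(\left(-30\right) 1\right)\right) \left(-40\right) = \left(-2 - -210\right) \left(-40\right) = \left(-2 + 210\right) \left(-40\right) = 208 \left(-40\right) = -8320$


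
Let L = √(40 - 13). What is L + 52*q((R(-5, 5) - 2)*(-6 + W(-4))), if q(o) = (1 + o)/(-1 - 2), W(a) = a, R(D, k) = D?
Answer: -3692/3 + 3*√3 ≈ -1225.5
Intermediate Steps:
L = 3*√3 (L = √27 = 3*√3 ≈ 5.1962)
q(o) = -⅓ - o/3 (q(o) = (1 + o)/(-3) = (1 + o)*(-⅓) = -⅓ - o/3)
L + 52*q((R(-5, 5) - 2)*(-6 + W(-4))) = 3*√3 + 52*(-⅓ - (-5 - 2)*(-6 - 4)/3) = 3*√3 + 52*(-⅓ - (-7)*(-10)/3) = 3*√3 + 52*(-⅓ - ⅓*70) = 3*√3 + 52*(-⅓ - 70/3) = 3*√3 + 52*(-71/3) = 3*√3 - 3692/3 = -3692/3 + 3*√3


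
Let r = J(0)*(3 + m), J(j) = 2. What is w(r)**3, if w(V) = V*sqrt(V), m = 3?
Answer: 41472*sqrt(3) ≈ 71832.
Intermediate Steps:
r = 12 (r = 2*(3 + 3) = 2*6 = 12)
w(V) = V**(3/2)
w(r)**3 = (12**(3/2))**3 = (24*sqrt(3))**3 = 41472*sqrt(3)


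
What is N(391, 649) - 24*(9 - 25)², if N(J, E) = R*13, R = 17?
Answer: -5923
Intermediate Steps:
N(J, E) = 221 (N(J, E) = 17*13 = 221)
N(391, 649) - 24*(9 - 25)² = 221 - 24*(9 - 25)² = 221 - 24*(-16)² = 221 - 24*256 = 221 - 6144 = -5923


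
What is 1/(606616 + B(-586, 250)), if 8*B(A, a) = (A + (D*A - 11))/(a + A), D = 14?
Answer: 2688/1630592609 ≈ 1.6485e-6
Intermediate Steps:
B(A, a) = (-11 + 15*A)/(8*(A + a)) (B(A, a) = ((A + (14*A - 11))/(a + A))/8 = ((A + (-11 + 14*A))/(A + a))/8 = ((-11 + 15*A)/(A + a))/8 = (-11 + 15*A)/(8*(A + a)))
1/(606616 + B(-586, 250)) = 1/(606616 + (-11 + 15*(-586))/(8*(-586 + 250))) = 1/(606616 + (⅛)*(-11 - 8790)/(-336)) = 1/(606616 + (⅛)*(-1/336)*(-8801)) = 1/(606616 + 8801/2688) = 1/(1630592609/2688) = 2688/1630592609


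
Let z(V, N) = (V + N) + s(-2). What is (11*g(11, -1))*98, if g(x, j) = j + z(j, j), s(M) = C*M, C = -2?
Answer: 1078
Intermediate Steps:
s(M) = -2*M
z(V, N) = 4 + N + V (z(V, N) = (V + N) - 2*(-2) = (N + V) + 4 = 4 + N + V)
g(x, j) = 4 + 3*j (g(x, j) = j + (4 + j + j) = j + (4 + 2*j) = 4 + 3*j)
(11*g(11, -1))*98 = (11*(4 + 3*(-1)))*98 = (11*(4 - 3))*98 = (11*1)*98 = 11*98 = 1078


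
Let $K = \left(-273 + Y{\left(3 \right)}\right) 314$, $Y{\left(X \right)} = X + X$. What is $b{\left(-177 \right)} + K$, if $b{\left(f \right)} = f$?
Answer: $-84015$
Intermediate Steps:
$Y{\left(X \right)} = 2 X$
$K = -83838$ ($K = \left(-273 + 2 \cdot 3\right) 314 = \left(-273 + 6\right) 314 = \left(-267\right) 314 = -83838$)
$b{\left(-177 \right)} + K = -177 - 83838 = -84015$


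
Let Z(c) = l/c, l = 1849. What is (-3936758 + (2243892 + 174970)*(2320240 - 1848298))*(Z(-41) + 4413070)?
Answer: 206546793720463062166/41 ≈ 5.0377e+18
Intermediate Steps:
Z(c) = 1849/c
(-3936758 + (2243892 + 174970)*(2320240 - 1848298))*(Z(-41) + 4413070) = (-3936758 + (2243892 + 174970)*(2320240 - 1848298))*(1849/(-41) + 4413070) = (-3936758 + 2418862*471942)*(1849*(-1/41) + 4413070) = (-3936758 + 1141562570004)*(-1849/41 + 4413070) = 1141558633246*(180934021/41) = 206546793720463062166/41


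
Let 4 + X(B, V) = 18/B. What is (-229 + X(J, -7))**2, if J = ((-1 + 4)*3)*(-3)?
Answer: 491401/9 ≈ 54600.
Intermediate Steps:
J = -27 (J = (3*3)*(-3) = 9*(-3) = -27)
X(B, V) = -4 + 18/B
(-229 + X(J, -7))**2 = (-229 + (-4 + 18/(-27)))**2 = (-229 + (-4 + 18*(-1/27)))**2 = (-229 + (-4 - 2/3))**2 = (-229 - 14/3)**2 = (-701/3)**2 = 491401/9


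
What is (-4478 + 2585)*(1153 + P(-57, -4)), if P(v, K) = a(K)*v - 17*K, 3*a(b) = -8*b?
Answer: -1160409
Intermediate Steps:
a(b) = -8*b/3 (a(b) = (-8*b)/3 = -8*b/3)
P(v, K) = -17*K - 8*K*v/3 (P(v, K) = (-8*K/3)*v - 17*K = -8*K*v/3 - 17*K = -17*K - 8*K*v/3)
(-4478 + 2585)*(1153 + P(-57, -4)) = (-4478 + 2585)*(1153 + (⅓)*(-4)*(-51 - 8*(-57))) = -1893*(1153 + (⅓)*(-4)*(-51 + 456)) = -1893*(1153 + (⅓)*(-4)*405) = -1893*(1153 - 540) = -1893*613 = -1160409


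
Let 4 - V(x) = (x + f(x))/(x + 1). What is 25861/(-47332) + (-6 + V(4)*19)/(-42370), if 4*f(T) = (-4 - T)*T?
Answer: -2749408141/5013642100 ≈ -0.54839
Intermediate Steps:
f(T) = T*(-4 - T)/4 (f(T) = ((-4 - T)*T)/4 = (T*(-4 - T))/4 = T*(-4 - T)/4)
V(x) = 4 - (x - x*(4 + x)/4)/(1 + x) (V(x) = 4 - (x - x*(4 + x)/4)/(x + 1) = 4 - (x - x*(4 + x)/4)/(1 + x))
25861/(-47332) + (-6 + V(4)*19)/(-42370) = 25861/(-47332) + (-6 + ((16 + 4² + 16*4)/(4*(1 + 4)))*19)/(-42370) = 25861*(-1/47332) + (-6 + ((¼)*(16 + 16 + 64)/5)*19)*(-1/42370) = -25861/47332 + (-6 + ((¼)*(⅕)*96)*19)*(-1/42370) = -25861/47332 + (-6 + (24/5)*19)*(-1/42370) = -25861/47332 + (-6 + 456/5)*(-1/42370) = -25861/47332 + (426/5)*(-1/42370) = -25861/47332 - 213/105925 = -2749408141/5013642100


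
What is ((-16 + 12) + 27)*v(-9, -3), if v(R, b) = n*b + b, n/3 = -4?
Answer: 759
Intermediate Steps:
n = -12 (n = 3*(-4) = -12)
v(R, b) = -11*b (v(R, b) = -12*b + b = -11*b)
((-16 + 12) + 27)*v(-9, -3) = ((-16 + 12) + 27)*(-11*(-3)) = (-4 + 27)*33 = 23*33 = 759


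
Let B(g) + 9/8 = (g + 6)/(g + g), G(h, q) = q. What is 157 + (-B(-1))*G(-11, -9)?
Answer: 995/8 ≈ 124.38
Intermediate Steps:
B(g) = -9/8 + (6 + g)/(2*g) (B(g) = -9/8 + (g + 6)/(g + g) = -9/8 + (6 + g)/((2*g)) = -9/8 + (6 + g)*(1/(2*g)) = -9/8 + (6 + g)/(2*g))
157 + (-B(-1))*G(-11, -9) = 157 - (-5/8 + 3/(-1))*(-9) = 157 - (-5/8 + 3*(-1))*(-9) = 157 - (-5/8 - 3)*(-9) = 157 - 1*(-29/8)*(-9) = 157 + (29/8)*(-9) = 157 - 261/8 = 995/8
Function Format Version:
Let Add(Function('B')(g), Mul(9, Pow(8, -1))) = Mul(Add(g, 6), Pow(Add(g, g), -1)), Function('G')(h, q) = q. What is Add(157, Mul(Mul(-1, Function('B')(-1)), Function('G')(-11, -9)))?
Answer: Rational(995, 8) ≈ 124.38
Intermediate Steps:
Function('B')(g) = Add(Rational(-9, 8), Mul(Rational(1, 2), Pow(g, -1), Add(6, g))) (Function('B')(g) = Add(Rational(-9, 8), Mul(Add(g, 6), Pow(Add(g, g), -1))) = Add(Rational(-9, 8), Mul(Add(6, g), Pow(Mul(2, g), -1))) = Add(Rational(-9, 8), Mul(Add(6, g), Mul(Rational(1, 2), Pow(g, -1)))) = Add(Rational(-9, 8), Mul(Rational(1, 2), Pow(g, -1), Add(6, g))))
Add(157, Mul(Mul(-1, Function('B')(-1)), Function('G')(-11, -9))) = Add(157, Mul(Mul(-1, Add(Rational(-5, 8), Mul(3, Pow(-1, -1)))), -9)) = Add(157, Mul(Mul(-1, Add(Rational(-5, 8), Mul(3, -1))), -9)) = Add(157, Mul(Mul(-1, Add(Rational(-5, 8), -3)), -9)) = Add(157, Mul(Mul(-1, Rational(-29, 8)), -9)) = Add(157, Mul(Rational(29, 8), -9)) = Add(157, Rational(-261, 8)) = Rational(995, 8)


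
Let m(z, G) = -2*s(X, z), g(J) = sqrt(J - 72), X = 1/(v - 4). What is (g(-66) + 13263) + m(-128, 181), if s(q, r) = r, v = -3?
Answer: 13519 + I*sqrt(138) ≈ 13519.0 + 11.747*I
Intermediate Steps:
X = -1/7 (X = 1/(-3 - 4) = 1/(-7) = -1/7 ≈ -0.14286)
g(J) = sqrt(-72 + J)
m(z, G) = -2*z
(g(-66) + 13263) + m(-128, 181) = (sqrt(-72 - 66) + 13263) - 2*(-128) = (sqrt(-138) + 13263) + 256 = (I*sqrt(138) + 13263) + 256 = (13263 + I*sqrt(138)) + 256 = 13519 + I*sqrt(138)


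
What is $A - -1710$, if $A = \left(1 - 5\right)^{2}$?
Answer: $1726$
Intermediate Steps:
$A = 16$ ($A = \left(-4\right)^{2} = 16$)
$A - -1710 = 16 - -1710 = 16 + 1710 = 1726$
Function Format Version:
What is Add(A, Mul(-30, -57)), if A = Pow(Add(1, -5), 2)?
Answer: 1726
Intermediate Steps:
A = 16 (A = Pow(-4, 2) = 16)
Add(A, Mul(-30, -57)) = Add(16, Mul(-30, -57)) = Add(16, 1710) = 1726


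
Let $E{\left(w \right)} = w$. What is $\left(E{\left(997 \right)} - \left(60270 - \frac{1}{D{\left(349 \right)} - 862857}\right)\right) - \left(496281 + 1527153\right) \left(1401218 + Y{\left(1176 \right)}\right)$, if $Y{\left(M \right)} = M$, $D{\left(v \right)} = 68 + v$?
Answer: $- \frac{2447304384126396361}{862440} \approx -2.8377 \cdot 10^{12}$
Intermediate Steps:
$\left(E{\left(997 \right)} - \left(60270 - \frac{1}{D{\left(349 \right)} - 862857}\right)\right) - \left(496281 + 1527153\right) \left(1401218 + Y{\left(1176 \right)}\right) = \left(997 - \left(60270 - \frac{1}{\left(68 + 349\right) - 862857}\right)\right) - \left(496281 + 1527153\right) \left(1401218 + 1176\right) = \left(997 - \left(60270 - \frac{1}{417 - 862857}\right)\right) - 2023434 \cdot 1402394 = \left(997 - \left(60270 - \frac{1}{-862440}\right)\right) - 2837651700996 = \left(997 - \frac{51979258801}{862440}\right) - 2837651700996 = - \frac{51119406121}{862440} - 2837651700996 = - \frac{2447304384126396361}{862440}$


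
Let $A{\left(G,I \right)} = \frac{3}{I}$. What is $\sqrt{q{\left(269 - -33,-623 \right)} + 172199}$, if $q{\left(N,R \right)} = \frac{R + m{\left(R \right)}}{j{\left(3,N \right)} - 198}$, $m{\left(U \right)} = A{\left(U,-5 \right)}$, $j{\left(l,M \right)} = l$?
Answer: $\frac{\sqrt{6547988577}}{195} \approx 414.97$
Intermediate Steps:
$m{\left(U \right)} = - \frac{3}{5}$ ($m{\left(U \right)} = \frac{3}{-5} = 3 \left(- \frac{1}{5}\right) = - \frac{3}{5}$)
$q{\left(N,R \right)} = \frac{1}{325} - \frac{R}{195}$ ($q{\left(N,R \right)} = \frac{R - \frac{3}{5}}{3 - 198} = \frac{- \frac{3}{5} + R}{-195} = \left(- \frac{3}{5} + R\right) \left(- \frac{1}{195}\right) = \frac{1}{325} - \frac{R}{195}$)
$\sqrt{q{\left(269 - -33,-623 \right)} + 172199} = \sqrt{\left(\frac{1}{325} - - \frac{623}{195}\right) + 172199} = \sqrt{\left(\frac{1}{325} + \frac{623}{195}\right) + 172199} = \sqrt{\frac{3118}{975} + 172199} = \sqrt{\frac{167897143}{975}} = \frac{\sqrt{6547988577}}{195}$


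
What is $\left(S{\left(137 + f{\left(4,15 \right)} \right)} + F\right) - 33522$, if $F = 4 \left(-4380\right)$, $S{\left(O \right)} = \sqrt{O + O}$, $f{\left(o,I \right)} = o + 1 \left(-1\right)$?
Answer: $-51042 + 2 \sqrt{70} \approx -51025.0$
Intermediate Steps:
$f{\left(o,I \right)} = -1 + o$ ($f{\left(o,I \right)} = o - 1 = -1 + o$)
$S{\left(O \right)} = \sqrt{2} \sqrt{O}$ ($S{\left(O \right)} = \sqrt{2 O} = \sqrt{2} \sqrt{O}$)
$F = -17520$
$\left(S{\left(137 + f{\left(4,15 \right)} \right)} + F\right) - 33522 = \left(\sqrt{2} \sqrt{137 + \left(-1 + 4\right)} - 17520\right) - 33522 = \left(\sqrt{2} \sqrt{137 + 3} - 17520\right) - 33522 = \left(\sqrt{2} \sqrt{140} - 17520\right) - 33522 = \left(\sqrt{2} \cdot 2 \sqrt{35} - 17520\right) - 33522 = \left(2 \sqrt{70} - 17520\right) - 33522 = \left(-17520 + 2 \sqrt{70}\right) - 33522 = -51042 + 2 \sqrt{70}$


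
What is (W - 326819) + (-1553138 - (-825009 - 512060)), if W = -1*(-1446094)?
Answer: 903206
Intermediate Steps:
W = 1446094
(W - 326819) + (-1553138 - (-825009 - 512060)) = (1446094 - 326819) + (-1553138 - (-825009 - 512060)) = 1119275 + (-1553138 - 1*(-1337069)) = 1119275 + (-1553138 + 1337069) = 1119275 - 216069 = 903206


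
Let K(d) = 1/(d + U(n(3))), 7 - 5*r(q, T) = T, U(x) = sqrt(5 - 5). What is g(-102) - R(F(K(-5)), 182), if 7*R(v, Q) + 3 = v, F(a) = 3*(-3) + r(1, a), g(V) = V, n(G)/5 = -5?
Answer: -17586/175 ≈ -100.49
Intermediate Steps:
n(G) = -25 (n(G) = 5*(-5) = -25)
U(x) = 0 (U(x) = sqrt(0) = 0)
r(q, T) = 7/5 - T/5
K(d) = 1/d (K(d) = 1/(d + 0) = 1/d)
F(a) = -38/5 - a/5 (F(a) = 3*(-3) + (7/5 - a/5) = -9 + (7/5 - a/5) = -38/5 - a/5)
R(v, Q) = -3/7 + v/7
g(-102) - R(F(K(-5)), 182) = -102 - (-3/7 + (-38/5 - 1/5/(-5))/7) = -102 - (-3/7 + (-38/5 - 1/5*(-1/5))/7) = -102 - (-3/7 + (-38/5 + 1/25)/7) = -102 - (-3/7 + (1/7)*(-189/25)) = -102 - (-3/7 - 27/25) = -102 - 1*(-264/175) = -102 + 264/175 = -17586/175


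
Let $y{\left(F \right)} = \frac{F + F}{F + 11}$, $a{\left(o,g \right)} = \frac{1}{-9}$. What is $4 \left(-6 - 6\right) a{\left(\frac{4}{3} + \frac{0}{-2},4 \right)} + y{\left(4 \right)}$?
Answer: $\frac{88}{15} \approx 5.8667$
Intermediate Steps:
$a{\left(o,g \right)} = - \frac{1}{9}$
$y{\left(F \right)} = \frac{2 F}{11 + F}$
$4 \left(-6 - 6\right) a{\left(\frac{4}{3} + \frac{0}{-2},4 \right)} + y{\left(4 \right)} = 4 \left(-6 - 6\right) \left(- \frac{1}{9}\right) + 2 \cdot 4 \frac{1}{11 + 4} = 4 \left(-12\right) \left(- \frac{1}{9}\right) + 2 \cdot 4 \cdot \frac{1}{15} = \left(-48\right) \left(- \frac{1}{9}\right) + 2 \cdot 4 \cdot \frac{1}{15} = \frac{16}{3} + \frac{8}{15} = \frac{88}{15}$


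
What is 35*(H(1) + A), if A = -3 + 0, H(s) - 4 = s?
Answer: 70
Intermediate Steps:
H(s) = 4 + s
A = -3
35*(H(1) + A) = 35*((4 + 1) - 3) = 35*(5 - 3) = 35*2 = 70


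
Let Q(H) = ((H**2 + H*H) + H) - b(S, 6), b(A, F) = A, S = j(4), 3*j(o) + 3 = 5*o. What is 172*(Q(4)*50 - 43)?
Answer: 760412/3 ≈ 2.5347e+5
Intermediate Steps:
j(o) = -1 + 5*o/3 (j(o) = -1 + (5*o)/3 = -1 + 5*o/3)
S = 17/3 (S = -1 + (5/3)*4 = -1 + 20/3 = 17/3 ≈ 5.6667)
Q(H) = -17/3 + H + 2*H**2 (Q(H) = ((H**2 + H*H) + H) - 1*17/3 = ((H**2 + H**2) + H) - 17/3 = (2*H**2 + H) - 17/3 = (H + 2*H**2) - 17/3 = -17/3 + H + 2*H**2)
172*(Q(4)*50 - 43) = 172*((-17/3 + 4 + 2*4**2)*50 - 43) = 172*((-17/3 + 4 + 2*16)*50 - 43) = 172*((-17/3 + 4 + 32)*50 - 43) = 172*((91/3)*50 - 43) = 172*(4550/3 - 43) = 172*(4421/3) = 760412/3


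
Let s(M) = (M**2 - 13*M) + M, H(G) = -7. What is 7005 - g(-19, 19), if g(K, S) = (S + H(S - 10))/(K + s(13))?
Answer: 7007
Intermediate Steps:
s(M) = M**2 - 12*M
g(K, S) = (-7 + S)/(13 + K) (g(K, S) = (S - 7)/(K + 13*(-12 + 13)) = (-7 + S)/(K + 13*1) = (-7 + S)/(K + 13) = (-7 + S)/(13 + K))
7005 - g(-19, 19) = 7005 - (-7 + 19)/(13 - 19) = 7005 - 12/(-6) = 7005 - (-1)*12/6 = 7005 - 1*(-2) = 7005 + 2 = 7007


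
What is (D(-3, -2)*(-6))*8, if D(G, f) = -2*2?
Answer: 192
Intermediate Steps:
D(G, f) = -4
(D(-3, -2)*(-6))*8 = -4*(-6)*8 = 24*8 = 192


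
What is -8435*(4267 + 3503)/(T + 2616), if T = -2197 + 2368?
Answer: -21846650/929 ≈ -23516.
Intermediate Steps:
T = 171
-8435*(4267 + 3503)/(T + 2616) = -8435*(4267 + 3503)/(171 + 2616) = -8435/(2787/7770) = -8435/(2787*(1/7770)) = -8435/929/2590 = -8435*2590/929 = -21846650/929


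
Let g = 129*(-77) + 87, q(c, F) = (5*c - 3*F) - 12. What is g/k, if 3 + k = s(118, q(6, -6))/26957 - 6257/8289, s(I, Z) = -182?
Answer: 157146782697/60037019 ≈ 2617.5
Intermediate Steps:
q(c, F) = -12 - 3*F + 5*c (q(c, F) = (-3*F + 5*c) - 12 = -12 - 3*F + 5*c)
g = -9846 (g = -9933 + 87 = -9846)
k = -120074038/31920939 (k = -3 + (-182/26957 - 6257/8289) = -3 + (-182*1/26957 - 6257*1/8289) = -3 + (-26/3851 - 6257/8289) = -3 - 24311221/31920939 = -120074038/31920939 ≈ -3.7616)
g/k = -9846/(-120074038/31920939) = -9846*(-31920939/120074038) = 157146782697/60037019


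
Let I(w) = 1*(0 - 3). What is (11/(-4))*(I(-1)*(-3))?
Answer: -99/4 ≈ -24.750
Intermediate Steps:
I(w) = -3 (I(w) = 1*(-3) = -3)
(11/(-4))*(I(-1)*(-3)) = (11/(-4))*(-3*(-3)) = (11*(-¼))*9 = -11/4*9 = -99/4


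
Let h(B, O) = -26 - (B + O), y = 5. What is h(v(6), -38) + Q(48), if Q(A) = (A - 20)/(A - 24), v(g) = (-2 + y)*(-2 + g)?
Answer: 7/6 ≈ 1.1667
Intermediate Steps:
v(g) = -6 + 3*g (v(g) = (-2 + 5)*(-2 + g) = 3*(-2 + g) = -6 + 3*g)
Q(A) = (-20 + A)/(-24 + A)
h(B, O) = -26 - B - O (h(B, O) = -26 + (-B - O) = -26 - B - O)
h(v(6), -38) + Q(48) = (-26 - (-6 + 3*6) - 1*(-38)) + (-20 + 48)/(-24 + 48) = (-26 - (-6 + 18) + 38) + 28/24 = (-26 - 1*12 + 38) + (1/24)*28 = (-26 - 12 + 38) + 7/6 = 0 + 7/6 = 7/6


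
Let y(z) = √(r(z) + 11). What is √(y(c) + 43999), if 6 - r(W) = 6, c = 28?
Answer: √(43999 + √11) ≈ 209.77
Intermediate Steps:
r(W) = 0 (r(W) = 6 - 1*6 = 6 - 6 = 0)
y(z) = √11 (y(z) = √(0 + 11) = √11)
√(y(c) + 43999) = √(√11 + 43999) = √(43999 + √11)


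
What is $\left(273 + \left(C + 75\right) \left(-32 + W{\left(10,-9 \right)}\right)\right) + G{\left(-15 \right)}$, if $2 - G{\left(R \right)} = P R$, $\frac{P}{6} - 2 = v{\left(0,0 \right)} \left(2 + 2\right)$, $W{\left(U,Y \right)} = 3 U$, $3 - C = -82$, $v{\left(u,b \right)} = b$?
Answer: $135$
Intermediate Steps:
$C = 85$ ($C = 3 - -82 = 3 + 82 = 85$)
$P = 12$ ($P = 12 + 6 \cdot 0 \left(2 + 2\right) = 12 + 6 \cdot 0 \cdot 4 = 12 + 6 \cdot 0 = 12 + 0 = 12$)
$G{\left(R \right)} = 2 - 12 R$
$\left(273 + \left(C + 75\right) \left(-32 + W{\left(10,-9 \right)}\right)\right) + G{\left(-15 \right)} = \left(273 + \left(85 + 75\right) \left(-32 + 3 \cdot 10\right)\right) + \left(2 - -180\right) = \left(273 + 160 \left(-32 + 30\right)\right) + \left(2 + 180\right) = \left(273 + 160 \left(-2\right)\right) + 182 = \left(273 - 320\right) + 182 = -47 + 182 = 135$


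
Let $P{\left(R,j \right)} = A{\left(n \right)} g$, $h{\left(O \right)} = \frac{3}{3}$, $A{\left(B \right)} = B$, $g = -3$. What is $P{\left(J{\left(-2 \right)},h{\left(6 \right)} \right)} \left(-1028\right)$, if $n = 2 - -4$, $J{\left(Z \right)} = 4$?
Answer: $18504$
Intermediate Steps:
$n = 6$ ($n = 2 + 4 = 6$)
$h{\left(O \right)} = 1$ ($h{\left(O \right)} = 3 \cdot \frac{1}{3} = 1$)
$P{\left(R,j \right)} = -18$ ($P{\left(R,j \right)} = 6 \left(-3\right) = -18$)
$P{\left(J{\left(-2 \right)},h{\left(6 \right)} \right)} \left(-1028\right) = \left(-18\right) \left(-1028\right) = 18504$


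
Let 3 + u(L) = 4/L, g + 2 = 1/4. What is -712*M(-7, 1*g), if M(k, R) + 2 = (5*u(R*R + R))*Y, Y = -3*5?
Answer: 27768/7 ≈ 3966.9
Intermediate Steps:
Y = -15
g = -7/4 (g = -2 + 1/4 = -2 + ¼ = -7/4 ≈ -1.7500)
u(L) = -3 + 4/L
M(k, R) = 223 - 300/(R + R²) (M(k, R) = -2 + (5*(-3 + 4/(R*R + R)))*(-15) = -2 + (5*(-3 + 4/(R² + R)))*(-15) = -2 + (5*(-3 + 4/(R + R²)))*(-15) = -2 + (-15 + 20/(R + R²))*(-15) = -2 + (225 - 300/(R + R²)) = 223 - 300/(R + R²))
-712*M(-7, 1*g) = -712*(-300 + 223*(1*(-7/4))*(1 + 1*(-7/4)))/((1*(-7/4))*(1 + 1*(-7/4))) = -712*(-300 + 223*(-7/4)*(1 - 7/4))/((-7/4)*(1 - 7/4)) = -(-2848)*(-300 + 223*(-7/4)*(-¾))/(7*(-¾)) = -(-2848)*(-4)*(-300 + 4683/16)/(7*3) = -(-2848)*(-4)*(-117)/(7*3*16) = -712*(-39/7) = 27768/7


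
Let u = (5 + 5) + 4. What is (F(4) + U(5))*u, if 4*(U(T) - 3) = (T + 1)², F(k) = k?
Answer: 224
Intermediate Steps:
U(T) = 3 + (1 + T)²/4 (U(T) = 3 + (T + 1)²/4 = 3 + (1 + T)²/4)
u = 14 (u = 10 + 4 = 14)
(F(4) + U(5))*u = (4 + (3 + (1 + 5)²/4))*14 = (4 + (3 + (¼)*6²))*14 = (4 + (3 + (¼)*36))*14 = (4 + (3 + 9))*14 = (4 + 12)*14 = 16*14 = 224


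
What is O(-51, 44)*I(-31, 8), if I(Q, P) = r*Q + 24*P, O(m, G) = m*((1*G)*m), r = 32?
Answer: -91555200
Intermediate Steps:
O(m, G) = G*m² (O(m, G) = m*(G*m) = G*m²)
I(Q, P) = 24*P + 32*Q (I(Q, P) = 32*Q + 24*P = 24*P + 32*Q)
O(-51, 44)*I(-31, 8) = (44*(-51)²)*(24*8 + 32*(-31)) = (44*2601)*(192 - 992) = 114444*(-800) = -91555200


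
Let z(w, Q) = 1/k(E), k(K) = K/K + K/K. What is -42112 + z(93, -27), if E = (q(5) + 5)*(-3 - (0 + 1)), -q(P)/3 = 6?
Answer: -84223/2 ≈ -42112.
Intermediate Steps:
q(P) = -18 (q(P) = -3*6 = -18)
E = 52 (E = (-18 + 5)*(-3 - (0 + 1)) = -13*(-3 - 1*1) = -13*(-3 - 1) = -13*(-4) = 52)
k(K) = 2 (k(K) = 1 + 1 = 2)
z(w, Q) = ½ (z(w, Q) = 1/2 = ½)
-42112 + z(93, -27) = -42112 + ½ = -84223/2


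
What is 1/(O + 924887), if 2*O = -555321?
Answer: 2/1294453 ≈ 1.5451e-6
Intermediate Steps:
O = -555321/2 (O = (1/2)*(-555321) = -555321/2 ≈ -2.7766e+5)
1/(O + 924887) = 1/(-555321/2 + 924887) = 1/(1294453/2) = 2/1294453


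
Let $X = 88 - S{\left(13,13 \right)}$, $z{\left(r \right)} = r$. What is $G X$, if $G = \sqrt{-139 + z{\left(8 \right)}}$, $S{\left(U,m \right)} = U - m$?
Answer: $88 i \sqrt{131} \approx 1007.2 i$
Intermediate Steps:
$G = i \sqrt{131}$ ($G = \sqrt{-139 + 8} = \sqrt{-131} = i \sqrt{131} \approx 11.446 i$)
$X = 88$ ($X = 88 - \left(13 - 13\right) = 88 - 0 = 88 + 0 = 88$)
$G X = i \sqrt{131} \cdot 88 = 88 i \sqrt{131}$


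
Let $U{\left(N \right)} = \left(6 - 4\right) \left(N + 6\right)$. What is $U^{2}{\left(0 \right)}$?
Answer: $144$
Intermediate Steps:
$U{\left(N \right)} = 12 + 2 N$ ($U{\left(N \right)} = 2 \left(6 + N\right) = 12 + 2 N$)
$U^{2}{\left(0 \right)} = \left(12 + 2 \cdot 0\right)^{2} = \left(12 + 0\right)^{2} = 12^{2} = 144$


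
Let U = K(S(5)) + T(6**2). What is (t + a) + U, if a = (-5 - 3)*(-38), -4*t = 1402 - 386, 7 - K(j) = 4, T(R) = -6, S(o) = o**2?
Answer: 47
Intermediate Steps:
K(j) = 3 (K(j) = 7 - 1*4 = 7 - 4 = 3)
t = -254 (t = -(1402 - 386)/4 = -1/4*1016 = -254)
a = 304 (a = -8*(-38) = 304)
U = -3 (U = 3 - 6 = -3)
(t + a) + U = (-254 + 304) - 3 = 50 - 3 = 47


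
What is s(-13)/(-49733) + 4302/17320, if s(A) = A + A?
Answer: 107200843/430687780 ≈ 0.24891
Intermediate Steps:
s(A) = 2*A
s(-13)/(-49733) + 4302/17320 = (2*(-13))/(-49733) + 4302/17320 = -26*(-1/49733) + 4302*(1/17320) = 26/49733 + 2151/8660 = 107200843/430687780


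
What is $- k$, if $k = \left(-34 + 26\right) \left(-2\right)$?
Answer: $-16$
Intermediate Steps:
$k = 16$ ($k = \left(-8\right) \left(-2\right) = 16$)
$- k = \left(-1\right) 16 = -16$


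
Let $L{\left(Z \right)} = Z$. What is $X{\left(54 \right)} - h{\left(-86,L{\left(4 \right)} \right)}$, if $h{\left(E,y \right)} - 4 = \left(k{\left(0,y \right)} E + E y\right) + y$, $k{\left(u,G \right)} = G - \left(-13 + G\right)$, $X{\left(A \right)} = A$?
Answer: $1508$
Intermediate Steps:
$k{\left(u,G \right)} = 13$
$h{\left(E,y \right)} = 4 + y + 13 E + E y$ ($h{\left(E,y \right)} = 4 + \left(\left(13 E + E y\right) + y\right) = 4 + \left(y + 13 E + E y\right) = 4 + y + 13 E + E y$)
$X{\left(54 \right)} - h{\left(-86,L{\left(4 \right)} \right)} = 54 - \left(4 + 4 + 13 \left(-86\right) - 344\right) = 54 - \left(4 + 4 - 1118 - 344\right) = 54 - -1454 = 54 + 1454 = 1508$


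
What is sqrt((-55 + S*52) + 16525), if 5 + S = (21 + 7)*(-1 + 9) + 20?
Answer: sqrt(28898) ≈ 169.99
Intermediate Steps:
S = 239 (S = -5 + ((21 + 7)*(-1 + 9) + 20) = -5 + (28*8 + 20) = -5 + (224 + 20) = -5 + 244 = 239)
sqrt((-55 + S*52) + 16525) = sqrt((-55 + 239*52) + 16525) = sqrt((-55 + 12428) + 16525) = sqrt(12373 + 16525) = sqrt(28898)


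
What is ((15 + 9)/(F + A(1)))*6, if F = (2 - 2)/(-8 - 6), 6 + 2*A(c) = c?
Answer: -288/5 ≈ -57.600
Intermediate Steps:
A(c) = -3 + c/2
F = 0 (F = 0/(-14) = 0*(-1/14) = 0)
((15 + 9)/(F + A(1)))*6 = ((15 + 9)/(0 + (-3 + (½)*1)))*6 = (24/(0 + (-3 + ½)))*6 = (24/(0 - 5/2))*6 = (24/(-5/2))*6 = (24*(-⅖))*6 = -48/5*6 = -288/5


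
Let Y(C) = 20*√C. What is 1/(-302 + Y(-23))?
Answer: -151/50202 - 5*I*√23/25101 ≈ -0.0030078 - 0.00095531*I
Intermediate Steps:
1/(-302 + Y(-23)) = 1/(-302 + 20*√(-23)) = 1/(-302 + 20*(I*√23)) = 1/(-302 + 20*I*√23)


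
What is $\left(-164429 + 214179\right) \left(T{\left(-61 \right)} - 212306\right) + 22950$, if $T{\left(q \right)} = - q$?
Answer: $-10559165800$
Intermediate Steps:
$\left(-164429 + 214179\right) \left(T{\left(-61 \right)} - 212306\right) + 22950 = \left(-164429 + 214179\right) \left(\left(-1\right) \left(-61\right) - 212306\right) + 22950 = 49750 \left(61 - 212306\right) + 22950 = 49750 \left(-212245\right) + 22950 = -10559188750 + 22950 = -10559165800$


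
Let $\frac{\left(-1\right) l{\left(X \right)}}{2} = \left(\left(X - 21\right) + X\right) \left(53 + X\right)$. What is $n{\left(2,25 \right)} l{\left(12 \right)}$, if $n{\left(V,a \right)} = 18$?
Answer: $-7020$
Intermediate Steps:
$l{\left(X \right)} = - 2 \left(-21 + 2 X\right) \left(53 + X\right)$ ($l{\left(X \right)} = - 2 \left(\left(X - 21\right) + X\right) \left(53 + X\right) = - 2 \left(\left(-21 + X\right) + X\right) \left(53 + X\right) = - 2 \left(-21 + 2 X\right) \left(53 + X\right)$)
$n{\left(2,25 \right)} l{\left(12 \right)} = 18 \left(2226 - 2040 - 4 \cdot 12^{2}\right) = 18 \left(2226 - 2040 - 576\right) = 18 \left(-390\right) = -7020$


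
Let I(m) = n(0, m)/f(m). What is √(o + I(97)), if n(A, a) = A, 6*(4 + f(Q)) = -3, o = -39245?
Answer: I*√39245 ≈ 198.1*I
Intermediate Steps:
f(Q) = -9/2 (f(Q) = -4 + (⅙)*(-3) = -4 - ½ = -9/2)
I(m) = 0 (I(m) = 0/(-9/2) = 0*(-2/9) = 0)
√(o + I(97)) = √(-39245 + 0) = √(-39245) = I*√39245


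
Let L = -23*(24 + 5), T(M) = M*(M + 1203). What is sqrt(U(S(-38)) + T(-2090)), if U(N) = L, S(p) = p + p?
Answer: 3*sqrt(205907) ≈ 1361.3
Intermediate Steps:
T(M) = M*(1203 + M)
S(p) = 2*p
L = -667 (L = -23*29 = -667)
U(N) = -667
sqrt(U(S(-38)) + T(-2090)) = sqrt(-667 - 2090*(1203 - 2090)) = sqrt(-667 - 2090*(-887)) = sqrt(-667 + 1853830) = sqrt(1853163) = 3*sqrt(205907)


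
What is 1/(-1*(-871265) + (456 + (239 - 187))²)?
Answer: 1/1129329 ≈ 8.8548e-7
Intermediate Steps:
1/(-1*(-871265) + (456 + (239 - 187))²) = 1/(871265 + (456 + 52)²) = 1/(871265 + 508²) = 1/(871265 + 258064) = 1/1129329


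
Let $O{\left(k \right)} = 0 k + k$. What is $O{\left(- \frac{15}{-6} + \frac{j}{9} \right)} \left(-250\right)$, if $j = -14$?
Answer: $- \frac{2125}{9} \approx -236.11$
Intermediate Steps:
$O{\left(k \right)} = k$ ($O{\left(k \right)} = 0 + k = k$)
$O{\left(- \frac{15}{-6} + \frac{j}{9} \right)} \left(-250\right) = \left(- \frac{15}{-6} - \frac{14}{9}\right) \left(-250\right) = \left(\left(-15\right) \left(- \frac{1}{6}\right) - \frac{14}{9}\right) \left(-250\right) = \left(\frac{5}{2} - \frac{14}{9}\right) \left(-250\right) = \frac{17}{18} \left(-250\right) = - \frac{2125}{9}$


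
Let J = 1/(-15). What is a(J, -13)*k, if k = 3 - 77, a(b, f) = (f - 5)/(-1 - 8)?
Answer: -148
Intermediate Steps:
J = -1/15 ≈ -0.066667
a(b, f) = 5/9 - f/9 (a(b, f) = (-5 + f)/(-9) = (-5 + f)*(-⅑) = 5/9 - f/9)
k = -74
a(J, -13)*k = (5/9 - ⅑*(-13))*(-74) = (5/9 + 13/9)*(-74) = 2*(-74) = -148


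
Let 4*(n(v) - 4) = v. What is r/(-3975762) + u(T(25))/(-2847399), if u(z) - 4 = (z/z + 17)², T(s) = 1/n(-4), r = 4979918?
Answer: -2363519597203/1886763457173 ≈ -1.2527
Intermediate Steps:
n(v) = 4 + v/4
T(s) = ⅓ (T(s) = 1/(4 + (¼)*(-4)) = 1/(4 - 1) = 1/3 = ⅓)
u(z) = 328 (u(z) = 4 + (z/z + 17)² = 4 + (1 + 17)² = 4 + 18² = 4 + 324 = 328)
r/(-3975762) + u(T(25))/(-2847399) = 4979918/(-3975762) + 328/(-2847399) = 4979918*(-1/3975762) + 328*(-1/2847399) = -2489959/1987881 - 328/2847399 = -2363519597203/1886763457173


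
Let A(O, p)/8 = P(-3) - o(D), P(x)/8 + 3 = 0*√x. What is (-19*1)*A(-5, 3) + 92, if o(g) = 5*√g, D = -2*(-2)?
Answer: 5260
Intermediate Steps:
P(x) = -24 (P(x) = -24 + 8*(0*√x) = -24 + 8*0 = -24 + 0 = -24)
D = 4
A(O, p) = -272 (A(O, p) = 8*(-24 - 5*√4) = 8*(-24 - 5*2) = 8*(-24 - 1*10) = 8*(-24 - 10) = 8*(-34) = -272)
(-19*1)*A(-5, 3) + 92 = -19*1*(-272) + 92 = -19*(-272) + 92 = 5168 + 92 = 5260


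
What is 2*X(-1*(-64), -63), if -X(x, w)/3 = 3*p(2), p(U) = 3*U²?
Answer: -216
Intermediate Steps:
X(x, w) = -108 (X(x, w) = -9*3*2² = -9*3*4 = -9*12 = -3*36 = -108)
2*X(-1*(-64), -63) = 2*(-108) = -216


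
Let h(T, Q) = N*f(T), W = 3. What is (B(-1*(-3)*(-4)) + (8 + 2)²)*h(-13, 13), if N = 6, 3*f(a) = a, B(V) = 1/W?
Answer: -7826/3 ≈ -2608.7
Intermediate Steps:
B(V) = ⅓ (B(V) = 1/3 = ⅓)
f(a) = a/3
h(T, Q) = 2*T (h(T, Q) = 6*(T/3) = 2*T)
(B(-1*(-3)*(-4)) + (8 + 2)²)*h(-13, 13) = (⅓ + (8 + 2)²)*(2*(-13)) = (⅓ + 10²)*(-26) = (⅓ + 100)*(-26) = (301/3)*(-26) = -7826/3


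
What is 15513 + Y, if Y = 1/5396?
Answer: 83708149/5396 ≈ 15513.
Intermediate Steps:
Y = 1/5396 ≈ 0.00018532
15513 + Y = 15513 + 1/5396 = 83708149/5396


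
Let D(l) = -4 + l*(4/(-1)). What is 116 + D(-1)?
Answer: 116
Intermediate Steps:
D(l) = -4 - 4*l (D(l) = -4 + l*(4*(-1)) = -4 + l*(-4) = -4 - 4*l)
116 + D(-1) = 116 + (-4 - 4*(-1)) = 116 + (-4 + 4) = 116 + 0 = 116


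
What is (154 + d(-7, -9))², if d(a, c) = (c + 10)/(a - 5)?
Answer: 3411409/144 ≈ 23690.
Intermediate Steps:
d(a, c) = (10 + c)/(-5 + a)
(154 + d(-7, -9))² = (154 + (10 - 9)/(-5 - 7))² = (154 + 1/(-12))² = (154 - 1/12*1)² = (154 - 1/12)² = (1847/12)² = 3411409/144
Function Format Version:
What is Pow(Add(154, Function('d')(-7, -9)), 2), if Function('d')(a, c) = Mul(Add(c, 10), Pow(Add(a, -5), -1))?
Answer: Rational(3411409, 144) ≈ 23690.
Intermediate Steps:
Function('d')(a, c) = Mul(Pow(Add(-5, a), -1), Add(10, c)) (Function('d')(a, c) = Mul(Add(10, c), Pow(Add(-5, a), -1)) = Mul(Pow(Add(-5, a), -1), Add(10, c)))
Pow(Add(154, Function('d')(-7, -9)), 2) = Pow(Add(154, Mul(Pow(Add(-5, -7), -1), Add(10, -9))), 2) = Pow(Add(154, Mul(Pow(-12, -1), 1)), 2) = Pow(Add(154, Mul(Rational(-1, 12), 1)), 2) = Pow(Add(154, Rational(-1, 12)), 2) = Pow(Rational(1847, 12), 2) = Rational(3411409, 144)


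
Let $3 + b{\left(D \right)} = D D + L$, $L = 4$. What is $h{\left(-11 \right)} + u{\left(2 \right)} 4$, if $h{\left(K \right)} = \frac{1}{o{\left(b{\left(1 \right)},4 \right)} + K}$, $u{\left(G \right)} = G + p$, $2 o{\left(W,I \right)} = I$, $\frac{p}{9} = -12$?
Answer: $- \frac{3817}{9} \approx -424.11$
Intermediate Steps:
$p = -108$ ($p = 9 \left(-12\right) = -108$)
$b{\left(D \right)} = 1 + D^{2}$ ($b{\left(D \right)} = -3 + \left(D D + 4\right) = -3 + \left(D^{2} + 4\right) = -3 + \left(4 + D^{2}\right) = 1 + D^{2}$)
$o{\left(W,I \right)} = \frac{I}{2}$
$u{\left(G \right)} = -108 + G$ ($u{\left(G \right)} = G - 108 = -108 + G$)
$h{\left(K \right)} = \frac{1}{2 + K}$ ($h{\left(K \right)} = \frac{1}{\frac{1}{2} \cdot 4 + K} = \frac{1}{2 + K}$)
$h{\left(-11 \right)} + u{\left(2 \right)} 4 = \frac{1}{2 - 11} + \left(-108 + 2\right) 4 = \frac{1}{-9} - 424 = - \frac{1}{9} - 424 = - \frac{3817}{9}$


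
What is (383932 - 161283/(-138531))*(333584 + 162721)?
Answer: 8798932644526125/46177 ≈ 1.9055e+11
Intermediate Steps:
(383932 - 161283/(-138531))*(333584 + 162721) = (383932 - 161283*(-1/138531))*496305 = (383932 + 53761/46177)*496305 = (17728881725/46177)*496305 = 8798932644526125/46177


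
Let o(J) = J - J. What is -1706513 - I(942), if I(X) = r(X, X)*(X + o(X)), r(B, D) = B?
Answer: -2593877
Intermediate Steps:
o(J) = 0
I(X) = X² (I(X) = X*(X + 0) = X*X = X²)
-1706513 - I(942) = -1706513 - 1*942² = -1706513 - 1*887364 = -1706513 - 887364 = -2593877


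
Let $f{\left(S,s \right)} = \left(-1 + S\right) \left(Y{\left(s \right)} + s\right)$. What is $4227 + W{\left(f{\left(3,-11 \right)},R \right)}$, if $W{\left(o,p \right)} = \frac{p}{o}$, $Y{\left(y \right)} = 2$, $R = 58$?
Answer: $\frac{38014}{9} \approx 4223.8$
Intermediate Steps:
$f{\left(S,s \right)} = \left(-1 + S\right) \left(2 + s\right)$
$4227 + W{\left(f{\left(3,-11 \right)},R \right)} = 4227 + \frac{58}{-2 - -11 + 2 \cdot 3 + 3 \left(-11\right)} = 4227 + \frac{58}{-2 + 11 + 6 - 33} = 4227 + \frac{58}{-18} = 4227 + 58 \left(- \frac{1}{18}\right) = 4227 - \frac{29}{9} = \frac{38014}{9}$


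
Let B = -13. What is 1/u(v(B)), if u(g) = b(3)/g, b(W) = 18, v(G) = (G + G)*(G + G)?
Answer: 338/9 ≈ 37.556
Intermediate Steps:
v(G) = 4*G² (v(G) = (2*G)*(2*G) = 4*G²)
u(g) = 18/g
1/u(v(B)) = 1/(18/((4*(-13)²))) = 1/(18/((4*169))) = 1/(18/676) = 1/(18*(1/676)) = 1/(9/338) = 338/9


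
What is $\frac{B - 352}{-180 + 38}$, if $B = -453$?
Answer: $\frac{805}{142} \approx 5.669$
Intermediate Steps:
$\frac{B - 352}{-180 + 38} = \frac{-453 - 352}{-180 + 38} = - \frac{805}{-142} = \left(-805\right) \left(- \frac{1}{142}\right) = \frac{805}{142}$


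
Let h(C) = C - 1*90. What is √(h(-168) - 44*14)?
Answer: I*√874 ≈ 29.563*I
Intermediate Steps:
h(C) = -90 + C (h(C) = C - 90 = -90 + C)
√(h(-168) - 44*14) = √((-90 - 168) - 44*14) = √(-258 - 616) = √(-874) = I*√874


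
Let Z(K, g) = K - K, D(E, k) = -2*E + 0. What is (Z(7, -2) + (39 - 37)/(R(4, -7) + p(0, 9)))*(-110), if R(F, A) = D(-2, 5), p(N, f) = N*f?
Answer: -55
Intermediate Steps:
D(E, k) = -2*E
R(F, A) = 4 (R(F, A) = -2*(-2) = 4)
Z(K, g) = 0
(Z(7, -2) + (39 - 37)/(R(4, -7) + p(0, 9)))*(-110) = (0 + (39 - 37)/(4 + 0*9))*(-110) = (0 + 2/(4 + 0))*(-110) = (0 + 2/4)*(-110) = (0 + 2*(¼))*(-110) = (0 + ½)*(-110) = (½)*(-110) = -55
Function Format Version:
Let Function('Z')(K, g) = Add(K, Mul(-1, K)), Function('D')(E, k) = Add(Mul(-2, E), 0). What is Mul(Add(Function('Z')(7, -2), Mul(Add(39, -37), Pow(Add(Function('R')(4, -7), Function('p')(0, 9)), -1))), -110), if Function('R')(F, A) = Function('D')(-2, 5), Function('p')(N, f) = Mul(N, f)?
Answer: -55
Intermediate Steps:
Function('D')(E, k) = Mul(-2, E)
Function('R')(F, A) = 4 (Function('R')(F, A) = Mul(-2, -2) = 4)
Function('Z')(K, g) = 0
Mul(Add(Function('Z')(7, -2), Mul(Add(39, -37), Pow(Add(Function('R')(4, -7), Function('p')(0, 9)), -1))), -110) = Mul(Add(0, Mul(Add(39, -37), Pow(Add(4, Mul(0, 9)), -1))), -110) = Mul(Add(0, Mul(2, Pow(Add(4, 0), -1))), -110) = Mul(Add(0, Mul(2, Pow(4, -1))), -110) = Mul(Add(0, Mul(2, Rational(1, 4))), -110) = Mul(Add(0, Rational(1, 2)), -110) = Mul(Rational(1, 2), -110) = -55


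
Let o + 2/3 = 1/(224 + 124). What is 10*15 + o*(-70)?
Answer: 11395/58 ≈ 196.47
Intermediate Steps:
o = -77/116 (o = -2/3 + 1/(224 + 124) = -2/3 + 1/348 = -77/116 ≈ -0.66379)
10*15 + o*(-70) = 10*15 - 77/116*(-70) = 150 + 2695/58 = 11395/58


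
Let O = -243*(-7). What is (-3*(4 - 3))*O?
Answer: -5103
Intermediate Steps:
O = 1701
(-3*(4 - 3))*O = -3*(4 - 3)*1701 = -3*1*1701 = -3*1701 = -5103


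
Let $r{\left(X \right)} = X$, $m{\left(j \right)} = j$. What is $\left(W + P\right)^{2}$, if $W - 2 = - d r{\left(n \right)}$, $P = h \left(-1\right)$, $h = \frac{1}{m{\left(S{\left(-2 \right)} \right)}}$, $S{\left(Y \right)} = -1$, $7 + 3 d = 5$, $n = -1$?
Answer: $\frac{49}{9} \approx 5.4444$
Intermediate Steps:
$d = - \frac{2}{3}$ ($d = - \frac{7}{3} + \frac{1}{3} \cdot 5 = - \frac{7}{3} + \frac{5}{3} = - \frac{2}{3} \approx -0.66667$)
$h = -1$ ($h = \frac{1}{-1} = -1$)
$P = 1$ ($P = \left(-1\right) \left(-1\right) = 1$)
$W = \frac{4}{3}$ ($W = 2 + \left(-1\right) \left(- \frac{2}{3}\right) \left(-1\right) = 2 + \frac{2}{3} \left(-1\right) = 2 - \frac{2}{3} = \frac{4}{3} \approx 1.3333$)
$\left(W + P\right)^{2} = \left(\frac{4}{3} + 1\right)^{2} = \left(\frac{7}{3}\right)^{2} = \frac{49}{9}$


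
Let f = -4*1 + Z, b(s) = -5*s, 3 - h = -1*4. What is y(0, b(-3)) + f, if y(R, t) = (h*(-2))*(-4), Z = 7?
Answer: 59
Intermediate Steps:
h = 7 (h = 3 - (-1)*4 = 3 - 1*(-4) = 3 + 4 = 7)
y(R, t) = 56 (y(R, t) = (7*(-2))*(-4) = -14*(-4) = 56)
f = 3 (f = -4*1 + 7 = -4 + 7 = 3)
y(0, b(-3)) + f = 56 + 3 = 59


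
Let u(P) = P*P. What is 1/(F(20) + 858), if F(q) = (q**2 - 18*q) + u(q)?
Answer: 1/1298 ≈ 0.00077042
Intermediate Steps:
u(P) = P**2
F(q) = -18*q + 2*q**2 (F(q) = (q**2 - 18*q) + q**2 = -18*q + 2*q**2)
1/(F(20) + 858) = 1/(2*20*(-9 + 20) + 858) = 1/(2*20*11 + 858) = 1/(440 + 858) = 1/1298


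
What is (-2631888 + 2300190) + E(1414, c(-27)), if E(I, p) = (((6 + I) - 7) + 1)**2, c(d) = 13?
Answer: 1667698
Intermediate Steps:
E(I, p) = I**2 (E(I, p) = ((-1 + I) + 1)**2 = I**2)
(-2631888 + 2300190) + E(1414, c(-27)) = (-2631888 + 2300190) + 1414**2 = -331698 + 1999396 = 1667698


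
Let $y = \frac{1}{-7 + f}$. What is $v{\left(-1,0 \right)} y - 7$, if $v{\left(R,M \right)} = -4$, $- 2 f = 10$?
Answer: $- \frac{20}{3} \approx -6.6667$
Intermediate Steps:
$f = -5$ ($f = \left(- \frac{1}{2}\right) 10 = -5$)
$y = - \frac{1}{12}$ ($y = \frac{1}{-7 - 5} = \frac{1}{-12} = - \frac{1}{12} \approx -0.083333$)
$v{\left(-1,0 \right)} y - 7 = \left(-4\right) \left(- \frac{1}{12}\right) - 7 = \frac{1}{3} - 7 = - \frac{20}{3}$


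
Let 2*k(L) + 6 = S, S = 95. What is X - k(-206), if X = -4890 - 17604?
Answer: -45077/2 ≈ -22539.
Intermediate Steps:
k(L) = 89/2 (k(L) = -3 + (1/2)*95 = -3 + 95/2 = 89/2)
X = -22494
X - k(-206) = -22494 - 1*89/2 = -22494 - 89/2 = -45077/2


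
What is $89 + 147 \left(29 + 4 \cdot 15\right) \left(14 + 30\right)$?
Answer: $575741$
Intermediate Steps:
$89 + 147 \left(29 + 4 \cdot 15\right) \left(14 + 30\right) = 89 + 147 \left(29 + 60\right) 44 = 89 + 147 \cdot 89 \cdot 44 = 89 + 147 \cdot 3916 = 89 + 575652 = 575741$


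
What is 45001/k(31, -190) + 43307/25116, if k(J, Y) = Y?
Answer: -561008393/2386020 ≈ -235.12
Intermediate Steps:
45001/k(31, -190) + 43307/25116 = 45001/(-190) + 43307/25116 = 45001*(-1/190) + 43307*(1/25116) = -45001/190 + 43307/25116 = -561008393/2386020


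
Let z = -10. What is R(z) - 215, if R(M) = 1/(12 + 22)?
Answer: -7309/34 ≈ -214.97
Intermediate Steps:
R(M) = 1/34
R(z) - 215 = 1/34 - 215 = -7309/34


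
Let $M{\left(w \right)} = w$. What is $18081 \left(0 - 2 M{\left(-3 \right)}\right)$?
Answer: $108486$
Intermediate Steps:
$18081 \left(0 - 2 M{\left(-3 \right)}\right) = 18081 \left(0 - -6\right) = 18081 \left(0 + 6\right) = 18081 \cdot 6 = 108486$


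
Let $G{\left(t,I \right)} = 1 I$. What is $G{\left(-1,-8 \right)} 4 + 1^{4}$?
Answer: $-31$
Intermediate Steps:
$G{\left(t,I \right)} = I$
$G{\left(-1,-8 \right)} 4 + 1^{4} = \left(-8\right) 4 + 1^{4} = -32 + 1 = -31$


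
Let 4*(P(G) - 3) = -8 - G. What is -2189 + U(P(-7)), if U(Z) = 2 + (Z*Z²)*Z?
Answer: -545231/256 ≈ -2129.8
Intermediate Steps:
P(G) = 1 - G/4 (P(G) = 3 + (-8 - G)/4 = 3 + (-2 - G/4) = 1 - G/4)
U(Z) = 2 + Z⁴ (U(Z) = 2 + Z³*Z = 2 + Z⁴)
-2189 + U(P(-7)) = -2189 + (2 + (1 - ¼*(-7))⁴) = -2189 + (2 + (1 + 7/4)⁴) = -2189 + (2 + (11/4)⁴) = -2189 + (2 + 14641/256) = -2189 + 15153/256 = -545231/256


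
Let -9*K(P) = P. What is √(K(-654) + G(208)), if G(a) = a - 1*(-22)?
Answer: 2*√681/3 ≈ 17.397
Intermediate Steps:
K(P) = -P/9
G(a) = 22 + a (G(a) = a + 22 = 22 + a)
√(K(-654) + G(208)) = √(-⅑*(-654) + (22 + 208)) = √(218/3 + 230) = √(908/3) = 2*√681/3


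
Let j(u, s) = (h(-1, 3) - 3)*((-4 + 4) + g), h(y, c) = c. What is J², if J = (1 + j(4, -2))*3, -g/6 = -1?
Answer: 9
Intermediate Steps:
g = 6 (g = -6*(-1) = 6)
j(u, s) = 0 (j(u, s) = (3 - 3)*((-4 + 4) + 6) = 0*(0 + 6) = 0*6 = 0)
J = 3 (J = (1 + 0)*3 = 1*3 = 3)
J² = 3² = 9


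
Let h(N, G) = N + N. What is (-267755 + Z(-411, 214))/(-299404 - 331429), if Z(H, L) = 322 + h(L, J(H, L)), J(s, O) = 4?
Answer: 267005/630833 ≈ 0.42326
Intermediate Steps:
h(N, G) = 2*N
Z(H, L) = 322 + 2*L
(-267755 + Z(-411, 214))/(-299404 - 331429) = (-267755 + (322 + 2*214))/(-299404 - 331429) = (-267755 + (322 + 428))/(-630833) = (-267755 + 750)*(-1/630833) = -267005*(-1/630833) = 267005/630833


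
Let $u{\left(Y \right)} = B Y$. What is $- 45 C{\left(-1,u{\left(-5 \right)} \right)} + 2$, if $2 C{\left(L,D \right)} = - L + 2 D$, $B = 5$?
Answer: $\frac{2209}{2} \approx 1104.5$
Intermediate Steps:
$u{\left(Y \right)} = 5 Y$
$C{\left(L,D \right)} = D - \frac{L}{2}$ ($C{\left(L,D \right)} = \frac{- L + 2 D}{2} = D - \frac{L}{2}$)
$- 45 C{\left(-1,u{\left(-5 \right)} \right)} + 2 = - 45 \left(5 \left(-5\right) - - \frac{1}{2}\right) + 2 = - 45 \left(-25 + \frac{1}{2}\right) + 2 = \left(-45\right) \left(- \frac{49}{2}\right) + 2 = \frac{2205}{2} + 2 = \frac{2209}{2}$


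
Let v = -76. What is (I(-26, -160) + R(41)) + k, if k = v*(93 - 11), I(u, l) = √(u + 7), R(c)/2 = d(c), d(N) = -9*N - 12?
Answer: -6994 + I*√19 ≈ -6994.0 + 4.3589*I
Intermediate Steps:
d(N) = -12 - 9*N
R(c) = -24 - 18*c (R(c) = 2*(-12 - 9*c) = -24 - 18*c)
I(u, l) = √(7 + u)
k = -6232 (k = -76*(93 - 11) = -76*82 = -6232)
(I(-26, -160) + R(41)) + k = (√(7 - 26) + (-24 - 18*41)) - 6232 = (√(-19) + (-24 - 738)) - 6232 = (I*√19 - 762) - 6232 = (-762 + I*√19) - 6232 = -6994 + I*√19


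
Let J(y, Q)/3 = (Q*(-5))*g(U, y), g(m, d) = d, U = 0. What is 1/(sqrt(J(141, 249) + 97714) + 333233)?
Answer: 333233/111044661210 - I*sqrt(428921)/111044661210 ≈ 3.0009e-6 - 5.8978e-9*I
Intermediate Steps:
J(y, Q) = -15*Q*y (J(y, Q) = 3*((Q*(-5))*y) = 3*((-5*Q)*y) = 3*(-5*Q*y) = -15*Q*y)
1/(sqrt(J(141, 249) + 97714) + 333233) = 1/(sqrt(-15*249*141 + 97714) + 333233) = 1/(sqrt(-526635 + 97714) + 333233) = 1/(sqrt(-428921) + 333233) = 1/(I*sqrt(428921) + 333233) = 1/(333233 + I*sqrt(428921))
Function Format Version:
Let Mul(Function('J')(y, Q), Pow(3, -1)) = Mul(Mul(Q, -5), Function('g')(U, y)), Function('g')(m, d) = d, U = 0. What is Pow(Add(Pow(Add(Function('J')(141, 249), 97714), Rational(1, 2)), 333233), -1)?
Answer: Add(Rational(333233, 111044661210), Mul(Rational(-1, 111044661210), I, Pow(428921, Rational(1, 2)))) ≈ Add(3.0009e-6, Mul(-5.8978e-9, I))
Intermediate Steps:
Function('J')(y, Q) = Mul(-15, Q, y) (Function('J')(y, Q) = Mul(3, Mul(Mul(Q, -5), y)) = Mul(3, Mul(Mul(-5, Q), y)) = Mul(3, Mul(-5, Q, y)) = Mul(-15, Q, y))
Pow(Add(Pow(Add(Function('J')(141, 249), 97714), Rational(1, 2)), 333233), -1) = Pow(Add(Pow(Add(Mul(-15, 249, 141), 97714), Rational(1, 2)), 333233), -1) = Pow(Add(Pow(Add(-526635, 97714), Rational(1, 2)), 333233), -1) = Pow(Add(Pow(-428921, Rational(1, 2)), 333233), -1) = Pow(Add(Mul(I, Pow(428921, Rational(1, 2))), 333233), -1) = Pow(Add(333233, Mul(I, Pow(428921, Rational(1, 2)))), -1)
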